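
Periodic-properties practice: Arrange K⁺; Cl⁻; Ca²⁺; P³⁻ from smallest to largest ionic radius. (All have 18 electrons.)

All of these have 18 electrons, so size is governed by nuclear charge alone: the more protons, the stronger the pull on the same electron cloud, and the smaller the ion.
Nuclear charges: Ca²⁺ (Z=20), K⁺ (Z=19), Cl⁻ (Z=17), P³⁻ (Z=15).
Smallest to largest: Ca²⁺ < K⁺ < Cl⁻ < P³⁻.

Ca²⁺, K⁺, Cl⁻, P³⁻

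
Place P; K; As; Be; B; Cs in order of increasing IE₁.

Be is in period 2, group 2; B is in period 2, group 13; P is in period 3, group 15; K is in period 4, group 1; As is in period 4, group 15; Cs is in period 6, group 1.
IE₁ increases left→right with effective nuclear charge and decreases top→bottom as the valence shell moves farther out.
Here both period and group differ, so the two effects have to be weighed against each other.
K > Cs: they share group 1; the group trend gives K the larger value.
B > K: both effects reinforce here, so B is clearly the higher of the two.
Be > B: this pair runs against the simple trend — see the exception note.
As > Be: the two effects oppose for this pair; the across-period effect wins (947 vs 900 kJ/mol).
P > As: P sits above As in group 15, so the down-group effect alone puts P higher.
Note the exception: Be has a higher first ionization energy than B, contrary to the simple trend — removing B's lone 2p electron is easier than breaking Be's filled 2s².
For reference (kJ/mol): Be 900, B 801, P 1012, K 419, As 947, Cs 376.
So from lowest to highest: Cs < K < B < Be < As < P.

Cs, K, B, Be, As, P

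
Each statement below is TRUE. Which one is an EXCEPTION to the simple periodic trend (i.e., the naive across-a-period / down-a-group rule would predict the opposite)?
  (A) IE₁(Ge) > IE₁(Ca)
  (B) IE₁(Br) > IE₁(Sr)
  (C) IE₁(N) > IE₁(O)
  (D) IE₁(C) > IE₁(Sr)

(C)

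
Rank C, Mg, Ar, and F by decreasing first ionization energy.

F > Ar > C > Mg

C is in period 2, group 14; F is in period 2, group 17; Mg is in period 3, group 2; Ar is in period 3, group 18.
First ionization energy rises across a period (greater Z_eff holds electrons more tightly) and falls down a group (valence electrons are farther from the nucleus).
Here both period and group differ, so the two effects have to be weighed against each other.
C > Mg: both effects reinforce here, so C is clearly the higher of the two.
Ar > C: the two effects oppose for this pair; the across-period effect wins (1521 vs 1086 kJ/mol).
F > Ar: period and group pull opposite ways; the down-group shift dominates (1681 vs 1521 kJ/mol).
Tabulated first ionization energy (kJ/mol): C 1086, F 1681, Mg 738, Ar 1521.
So from highest to lowest: F > Ar > C > Mg.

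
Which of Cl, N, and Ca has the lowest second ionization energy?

Ca

The second ionization energy removes an electron from the +1 ion. For each element: Cl⁺ still has 6 valence electrons; N⁺ still has 4 valence electrons; Ca⁺ still has 1 valence electron.
All are still removing valence electrons, so compare the +1 ions as you would atoms: IE_2 generally rises across a period (higher Z_eff) and falls down a group (larger shell), subject to the usual subshell exceptions.
Valence configurations: Cl⁺ [Ne]3s²3p⁴, N⁺ [He]2s²2p², Ca⁺ [Ar]4s¹.
Approximate IE_2 values (kJ/mol): Cl 2298, N 2856, Ca 1145.
Putting it together, IE_2: Ca < Cl < N.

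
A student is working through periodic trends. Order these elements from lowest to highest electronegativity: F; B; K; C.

K < B < C < F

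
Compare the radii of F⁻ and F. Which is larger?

F⁻

Forming F⁻ adds 1 electron to F. More electron–electron repulsion in the same shell, with unchanged nuclear charge, lets the cloud expand.
An anion is larger than its parent atom: F⁻ > F.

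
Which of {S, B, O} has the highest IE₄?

B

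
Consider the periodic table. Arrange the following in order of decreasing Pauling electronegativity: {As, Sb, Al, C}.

C > As > Sb > Al

C is in period 2, group 14; Al is in period 3, group 13; As is in period 4, group 15; Sb is in period 5, group 15.
Electronegativity increases across a period and decreases down a group, tracking effective nuclear charge and atomic size.
Neither a single period nor a single group — weigh both effects.
Sb > Al: the two effects oppose for this pair; the across-period effect wins (2.05 vs 1.61).
As > Sb: they share group 15; the group trend gives As the larger value.
C > As: the two effects oppose for this pair; the down-group effect wins (2.55 vs 2.18).
Tabulated electronegativity (Pauling): C 2.55, Al 1.61, As 2.18, Sb 2.05.
So from highest to lowest: C > As > Sb > Al.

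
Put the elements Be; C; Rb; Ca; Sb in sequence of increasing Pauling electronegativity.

Rb, Ca, Be, Sb, C

Be is in period 2, group 2; C is in period 2, group 14; Ca is in period 4, group 2; Rb is in period 5, group 1; Sb is in period 5, group 15.
EN rises left→right (higher Z_eff, smaller atoms) and falls top→bottom (larger, more shielded atoms).
Neither a single period nor a single group — weigh both effects.
Ca > Rb: both effects reinforce here, so Ca is clearly the higher of the two.
Be > Ca: Be sits above Ca in group 2, so the down-group effect alone puts Be higher.
Sb > Be: the two effects oppose for this pair; the across-period effect wins (2.05 vs 1.57).
C > Sb: the two effects oppose for this pair; the down-group effect wins (2.55 vs 2.05).
For reference (Pauling): Be 1.57, C 2.55, Ca 1.00, Rb 0.82, Sb 2.05.
So from lowest to highest: Rb < Ca < Be < Sb < C.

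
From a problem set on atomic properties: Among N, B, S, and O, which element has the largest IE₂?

O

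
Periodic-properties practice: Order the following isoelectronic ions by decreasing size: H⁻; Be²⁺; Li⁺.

All of these have 2 electrons, so size is governed by nuclear charge alone: the more protons, the stronger the pull on the same electron cloud, and the smaller the ion.
Nuclear charges: Be²⁺ (Z=4), Li⁺ (Z=3), H⁻ (Z=1).
Largest to smallest: H⁻ > Li⁺ > Be²⁺.

H⁻ > Li⁺ > Be²⁺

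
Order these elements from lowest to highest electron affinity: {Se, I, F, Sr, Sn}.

Sr, Sn, Se, I, F

F is in period 2, group 17; Se is in period 4, group 16; Sr is in period 5, group 2; Sn is in period 5, group 14; I is in period 5, group 17.
EA tends to increase across a period and decrease down a group, though the pattern is less regular than for IE or radius.
These span different periods and groups, so the two trends combine.
Sn > Sr: both are in period 5; the period trend gives Sn the larger value.
Se > Sn: relative to Sn, both the across-period and down-group shifts push Se's electron affinity up.
I > Se: the two effects oppose for this pair; the across-period effect wins (295 vs 195 kJ/mol).
F > I: they share group 17; the group trend gives F the larger value.
For reference (kJ/mol): F 328, Se 195, Sr 5, Sn 107, I 295.
So from lowest to highest: Sr < Sn < Se < I < F.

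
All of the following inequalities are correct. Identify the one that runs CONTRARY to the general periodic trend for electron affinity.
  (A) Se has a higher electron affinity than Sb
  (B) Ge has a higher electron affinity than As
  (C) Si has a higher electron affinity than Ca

(B)

The general trend: electron affinity increases across a period and decreases down a group.
(A) Se (period 4, group 16) vs Sb (period 5, group 15): the stated order agrees with the simple trend.
(B) Ge (period 4, group 14) vs As (period 4, group 15): the stated order contradicts the simple trend.
(C) Si (period 3, group 14) vs Ca (period 4, group 2): the stated order agrees with the simple trend.
The exception is (B): adding an electron to As's half-filled 4p³ is unfavourable, so Ge (4p²) has the more exothermic EA.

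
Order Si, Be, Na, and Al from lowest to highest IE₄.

Si < Na < Al < Be

The fourth ionization energy removes an electron from the +3 ion. For each element: Si³⁺ still has 1 valence electron; Be³⁺ is already 1 electron into the core; Na³⁺ is already 2 electrons into the core; Al³⁺ is the bare [Ne] core.
Breaking into a closed-shell core is much more expensive than removing a leftover valence electron — Na, Al and Be have the largest IE_4 here.
Tabulated IE_4 (kJ/mol): Si 4356, Be 21007, Na 9543, Al 11577.
So the fourth ionization energies run Si < Na < Al < Be.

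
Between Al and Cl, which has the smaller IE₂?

Al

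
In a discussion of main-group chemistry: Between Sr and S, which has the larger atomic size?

Moving right in a period, electrons are added to the same shell under a stronger nuclear pull, so atoms get smaller; moving down, a new shell is opened and atoms get larger.
Neither a single period nor a single group — weigh both effects.
Sr > S: relative to S, both the across-period and down-group shifts push Sr's atomic radius up.
Tabulated atomic radius (pm): S 103, Sr 185.
So Sr has the larger atomic size (Sr > S).

Sr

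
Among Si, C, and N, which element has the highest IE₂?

IE_2 is the cost of taking one more electron from the +1 cation: Si⁺ still has 3 valence electrons; C⁺ still has 3 valence electrons; N⁺ still has 4 valence electrons.
All are still removing valence electrons, so compare the +1 ions as you would atoms: IE_2 generally rises across a period (higher Z_eff) and falls down a group (larger shell), subject to the usual subshell exceptions.
Valence configurations: Si⁺ [Ne]3s²3p¹, C⁺ [He]2s²2p¹, N⁺ [He]2s²2p².
Tabulated IE_2 (kJ/mol): Si 1577, C 2353, N 2856.
So the second ionization energies run Si < C < N.

N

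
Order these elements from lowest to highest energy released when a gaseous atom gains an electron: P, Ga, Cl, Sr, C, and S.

Sr < Ga < P < C < S < Cl

C is in period 2, group 14; P is in period 3, group 15; S is in period 3, group 16; Cl is in period 3, group 17; Ga is in period 4, group 13; Sr is in period 5, group 2.
Electron affinity generally becomes more exothermic across a period toward the halogens and less exothermic down a group.
Neither a single period nor a single group — weigh both effects.
Ga > Sr: both effects reinforce here, so Ga is clearly the higher of the two.
P > Ga: relative to Ga, both the across-period and down-group shifts push P's electron affinity up.
C > P: period and group pull opposite ways; the down-group shift dominates (122 vs 72 kJ/mol).
S > C: the two effects oppose for this pair; the across-period effect wins (200 vs 122 kJ/mol).
Cl > S: both are in period 3; the period trend gives Cl the larger value.
Tabulated electron affinity (kJ/mol): C 122, P 72, S 200, Cl 349, Ga 29, Sr 5.
So from lowest to highest: Sr < Ga < P < C < S < Cl.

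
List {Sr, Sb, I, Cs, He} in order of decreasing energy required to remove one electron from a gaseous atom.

He is in period 1, group 18; Sr is in period 5, group 2; Sb is in period 5, group 15; I is in period 5, group 17; Cs is in period 6, group 1.
IE₁ increases left→right with effective nuclear charge and decreases top→bottom as the valence shell moves farther out.
Here both period and group differ, so the two effects have to be weighed against each other.
Sr > Cs: both effects reinforce here, so Sr is clearly the higher of the two.
Sb > Sr: both are in period 5; the period trend gives Sb the larger value.
I > Sb: I lies to the right of Sb in period 5, so the across-period effect alone puts I higher.
He > I: relative to I, both the across-period and down-group shifts push He's first ionization energy up.
Approximate values (kJ/mol): He 2372, Sr 550, Sb 831, I 1008, Cs 376.
So from highest to lowest: He > I > Sb > Sr > Cs.

He > I > Sb > Sr > Cs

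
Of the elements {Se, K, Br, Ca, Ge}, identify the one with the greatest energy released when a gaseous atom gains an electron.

Br

K is in period 4, group 1; Ca is in period 4, group 2; Ge is in period 4, group 14; Se is in period 4, group 16; Br is in period 4, group 17.
Electron affinity generally becomes more exothermic across a period toward the halogens and less exothermic down a group.
All lie in period 4; the across-period trend (electron affinity increases left to right) applies, with the exception below.
Note the exception: K has a higher electron affinity than Ca, contrary to the simple trend — adding an electron to Ca (ns²) has to open a new, higher-energy np subshell, which is unfavourable.
For reference (kJ/mol): K 48, Ca 2, Ge 119, Se 195, Br 325.
The greatest energy released when a gaseous atom gains an electron among these belongs to Br.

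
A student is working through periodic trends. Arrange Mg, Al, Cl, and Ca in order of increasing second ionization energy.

Ca < Mg < Al < Cl

Consider each +1 ion: Mg⁺ still has 1 valence electron; Al⁺ still has 2 valence electrons; Cl⁺ still has 6 valence electrons; Ca⁺ still has 1 valence electron.
All are still removing valence electrons, so compare the +1 ions as you would atoms: IE_2 generally rises across a period (higher Z_eff) and falls down a group (larger shell), subject to the usual subshell exceptions.
Valence configurations: Mg⁺ [Ne]3s¹, Al⁺ [Ne]3s², Cl⁺ [Ne]3s²3p⁴, Ca⁺ [Ar]4s¹.
Tabulated IE_2 (kJ/mol): Mg 1451, Al 1817, Cl 2298, Ca 1145.
So the second ionization energies run Ca < Mg < Al < Cl.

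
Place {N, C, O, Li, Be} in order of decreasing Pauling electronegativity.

O, N, C, Be, Li

Li is in period 2, group 1; Be is in period 2, group 2; C is in period 2, group 14; N is in period 2, group 15; O is in period 2, group 16.
Smaller atoms with higher effective nuclear charge are more electronegative.
All lie in period 2, so electronegativity increases left to right.
So from highest to lowest: O > N > C > Be > Li.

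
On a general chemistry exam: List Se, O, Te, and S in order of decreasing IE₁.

Removing the outermost electron gets harder across a period and easier down a group.
All are in group 16, so first ionization energy increases up the group.
So from highest to lowest: O > S > Se > Te.

O > S > Se > Te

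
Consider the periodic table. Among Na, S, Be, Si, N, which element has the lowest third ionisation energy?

Si

IE_3 is the cost of taking one more electron from the +2 cation: Na²⁺ is already 1 electron into the core; S²⁺ still has 4 valence electrons; Be²⁺ is the bare [He] core; Si²⁺ still has 2 valence electrons; N²⁺ still has 3 valence electrons.
Core electrons are held far more tightly than valence electrons, so Na and Be top the IE_3 order.
Valence configurations: S²⁺ [Ne]3s²3p², Si²⁺ [Ne]3s², N²⁺ [He]2s²2p¹.
Approximate IE_3 values (kJ/mol): Na 6910, S 3357, Be 14849, Si 3232, N 4578.
Putting it together, IE_3: Si < S < N < Na < Be.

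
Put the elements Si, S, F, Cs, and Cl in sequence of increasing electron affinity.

Cs < Si < S < F < Cl

F is in period 2, group 17; Si is in period 3, group 14; S is in period 3, group 16; Cl is in period 3, group 17; Cs is in period 6, group 1.
Electron affinity generally becomes more exothermic across a period toward the halogens and less exothermic down a group.
Neither a single period nor a single group — weigh both effects.
Si > Cs: both effects reinforce here, so Si is clearly the higher of the two.
S > Si: S lies to the right of Si in period 3, so the across-period effect alone puts S higher.
F > S: both effects reinforce here, so F is clearly the higher of the two.
Cl > F: this pair runs against the simple trend — see the exception note.
Note the exception: Cl has a higher electron affinity than F, contrary to the simple trend — F's small 2p subshell makes the incoming electron feel strong e⁻–e⁻ repulsion, so Cl actually releases more energy on gaining an electron.
Tabulated electron affinity (kJ/mol): F 328, Si 134, S 200, Cl 349, Cs 46.
So from lowest to highest: Cs < Si < S < F < Cl.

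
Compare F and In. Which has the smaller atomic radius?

F

Atomic radius shrinks across a period as nuclear charge pulls the same shell inward, and grows down a group as new shells are added.
Here both period and group differ, so the two effects have to be weighed against each other.
In > F: both effects reinforce here, so In is clearly the larger of the two.
For reference (pm): F 64, In 142.
So F has the smaller atomic radius (F < In).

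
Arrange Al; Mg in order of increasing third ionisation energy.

The third ionization energy removes an electron from the +2 ion. For each element: Al²⁺ still has 1 valence electron; Mg²⁺ is the bare [Ne] core.
Core electrons are held far more tightly than valence electrons, so Mg tops the IE_3 order.
Approximate IE_3 values (kJ/mol): Al 2745, Mg 7733.
Overall IE_3 order: Al < Mg.

Al, Mg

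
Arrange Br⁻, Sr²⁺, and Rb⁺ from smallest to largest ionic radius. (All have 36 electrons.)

All of these have 36 electrons, so size is governed by nuclear charge alone: the more protons, the stronger the pull on the same electron cloud, and the smaller the ion.
Nuclear charges: Sr²⁺ (Z=38), Rb⁺ (Z=37), Br⁻ (Z=35).
Smallest to largest: Sr²⁺ < Rb⁺ < Br⁻.

Sr²⁺, Rb⁺, Br⁻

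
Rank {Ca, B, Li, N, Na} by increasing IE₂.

After 1 electron has been removed, what remains? Ca⁺ still has 1 valence electron; B⁺ still has 2 valence electrons; Li⁺ is the bare [He] core; N⁺ still has 4 valence electrons; Na⁺ is the bare [Ne] core.
Pulling an electron out of a noble-gas core costs far more than removing a remaining valence electron, so Na and Li sit at the high end of IE_2.
Valence configurations: Ca⁺ [Ar]4s¹, B⁺ [He]2s², N⁺ [He]2s²2p².
The numbers (kJ/mol): Ca 1145, B 2427, Li 7298, N 2856, Na 4562.
Hence IE_2: Ca < B < N < Na < Li.

Ca < B < N < Na < Li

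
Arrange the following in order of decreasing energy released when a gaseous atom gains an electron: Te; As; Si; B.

B is in period 2, group 13; Si is in period 3, group 14; As is in period 4, group 15; Te is in period 5, group 16.
EA tends to increase across a period and decrease down a group, though the pattern is less regular than for IE or radius.
These sit on a diagonal, where the across-period and down-group effects partly cancel.
As > B: the two effects oppose for this pair; the across-period effect wins (78 vs 27 kJ/mol).
Si > As: the two effects oppose for this pair; the down-group effect wins (134 vs 78 kJ/mol).
Te > Si: the two effects oppose for this pair; the across-period effect wins (190 vs 134 kJ/mol).
Tabulated electron affinity (kJ/mol): B 27, Si 134, As 78, Te 190.
So from highest to lowest: Te > Si > As > B.

Te > Si > As > B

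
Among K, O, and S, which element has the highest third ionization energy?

After 2 electrons have been removed, what remains? K²⁺ is already 1 electron into the core; O²⁺ still has 4 valence electrons; S²⁺ still has 4 valence electrons.
Usually core removal costs more than valence removal, but here the competition is close: a tightly held n=2 valence electron can cost more to remove than an n=3 core electron, so the actual values have to decide it.
Valence configurations: O²⁺ [He]2s²2p², S²⁺ [Ne]3s²3p².
Approximate IE_3 values (kJ/mol): K 4420, O 5300, S 3357.
So the third ionization energies run S < K < O.

O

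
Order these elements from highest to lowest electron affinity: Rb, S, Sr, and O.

EA tends to increase across a period and decrease down a group, though the pattern is less regular than for IE or radius.
These span different periods and groups, so the two trends combine.
Rb > Sr: this pair runs against the simple trend — see the exception note.
O > Rb: both effects reinforce here, so O is clearly the higher of the two.
S > O: this pair runs against the simple trend — see the exception note.
Note the exception: Rb has a higher electron affinity than Sr, contrary to the simple trend — adding an electron to Sr (ns²) has to open a new, higher-energy np subshell, which is unfavourable.
Note the exception: S has a higher electron affinity than O, contrary to the simple trend — the compact 2p subshell of O repels the added electron more than S's larger 3p does.
Approximate values (kJ/mol): O 141, S 200, Rb 47, Sr 5.
So from highest to lowest: S > O > Rb > Sr.

S > O > Rb > Sr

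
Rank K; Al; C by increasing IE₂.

Consider each +1 ion: K⁺ is the bare [Ar] core; Al⁺ still has 2 valence electrons; C⁺ still has 3 valence electrons.
Core electrons are held far more tightly than valence electrons, so K tops the IE_2 order.
Valence configurations: Al⁺ [Ne]3s², C⁺ [He]2s²2p¹.
Tabulated IE_2 (kJ/mol): K 3052, Al 1817, C 2353.
Putting it together, IE_2: Al < C < K.

Al < C < K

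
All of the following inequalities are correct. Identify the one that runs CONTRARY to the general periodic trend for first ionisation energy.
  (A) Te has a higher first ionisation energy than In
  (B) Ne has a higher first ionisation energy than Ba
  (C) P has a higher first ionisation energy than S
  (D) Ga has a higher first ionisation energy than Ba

The general trend: first ionisation energy increases across a period and decreases down a group.
(A) Te (period 5, group 16) vs In (period 5, group 13): the stated order agrees with the simple trend.
(B) Ne (period 2, group 18) vs Ba (period 6, group 2): the stated order agrees with the simple trend.
(C) P (period 3, group 15) vs S (period 3, group 16): the stated order contradicts the simple trend.
(D) Ga (period 4, group 13) vs Ba (period 6, group 2): the stated order agrees with the simple trend.
The exception is (C): S (3p⁴) ionizes more easily than half-filled P (3p³) because the paired 3p electron in S is pushed out by e⁻–e⁻ repulsion.

(C)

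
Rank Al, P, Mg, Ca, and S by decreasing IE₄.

Al > Mg > Ca > P > S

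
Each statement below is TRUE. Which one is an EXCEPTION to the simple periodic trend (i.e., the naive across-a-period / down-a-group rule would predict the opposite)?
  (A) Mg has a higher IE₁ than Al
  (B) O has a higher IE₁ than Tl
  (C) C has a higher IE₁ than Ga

The general trend: IE₁ increases across a period and decreases down a group.
(A) Mg (period 3, group 2) vs Al (period 3, group 13): the stated order contradicts the simple trend.
(B) O (period 2, group 16) vs Tl (period 6, group 13): the stated order agrees with the simple trend.
(C) C (period 2, group 14) vs Ga (period 4, group 13): the stated order agrees with the simple trend.
The exception is (A): Al's single 3p electron is easier to remove than one from Mg's filled 3s².

(A)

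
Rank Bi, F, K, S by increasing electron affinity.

K < Bi < S < F

F is in period 2, group 17; S is in period 3, group 16; K is in period 4, group 1; Bi is in period 6, group 15.
Atoms with high Z_eff and room in the valence shell (especially the halogens) have the most exothermic electron affinities.
Neither a single period nor a single group — weigh both effects.
Bi > K: the two effects oppose for this pair; the across-period effect wins (91 vs 48 kJ/mol).
S > Bi: relative to Bi, both the across-period and down-group shifts push S's electron affinity up.
F > S: both effects reinforce here, so F is clearly the higher of the two.
Tabulated electron affinity (kJ/mol): F 328, S 200, K 48, Bi 91.
So from lowest to highest: K < Bi < S < F.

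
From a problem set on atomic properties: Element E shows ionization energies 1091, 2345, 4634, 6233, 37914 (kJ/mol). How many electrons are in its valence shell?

Look for the largest jump between consecutive ionization energies: IE5/IE4 ≈ 6.1, far larger than any earlier ratio.
That jump marks the point where a core electron is being removed. So the atom has 4 valence electrons.

4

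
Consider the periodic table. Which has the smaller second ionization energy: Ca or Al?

IE_2 is the cost of taking one more electron from the +1 cation: Ca⁺ still has 1 valence electron; Al⁺ still has 2 valence electrons.
All are still removing valence electrons, so compare the +1 ions as you would atoms: IE_2 generally rises across a period (higher Z_eff) and falls down a group (larger shell), subject to the usual subshell exceptions.
Valence configurations: Ca⁺ [Ar]4s¹, Al⁺ [Ne]3s².
Approximate IE_2 values (kJ/mol): Ca 1145, Al 1817.
Putting it together, IE_2: Ca < Al.

Ca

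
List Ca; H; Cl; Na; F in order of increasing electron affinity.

Adding an electron releases more energy for atoms nearer the top right (short of the noble gases).
Neither a single period nor a single group — weigh both effects.
Na > Ca: the two effects oppose for this pair; the down-group effect wins (53 vs 2 kJ/mol).
H > Na: they share group 1; the group trend gives H the larger value.
F > H: the two effects oppose for this pair; the across-period effect wins (328 vs 73 kJ/mol).
Cl > F: this pair runs against the simple trend — see the exception note.
Note the exception: Cl has a higher electron affinity than F, contrary to the simple trend — F's small 2p subshell makes the incoming electron feel strong e⁻–e⁻ repulsion, so Cl actually releases more energy on gaining an electron.
For reference (kJ/mol): H 73, F 328, Na 53, Cl 349, Ca 2.
So from lowest to highest: Ca < Na < H < F < Cl.

Ca < Na < H < F < Cl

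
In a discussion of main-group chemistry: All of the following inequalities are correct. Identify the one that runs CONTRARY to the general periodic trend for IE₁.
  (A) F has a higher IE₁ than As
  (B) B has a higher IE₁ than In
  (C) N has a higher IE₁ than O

(C)

The general trend: IE₁ increases across a period and decreases down a group.
(A) F (period 2, group 17) vs As (period 4, group 15): the stated order agrees with the simple trend.
(B) B (period 2, group 13) vs In (period 5, group 13): the stated order agrees with the simple trend.
(C) N (period 2, group 15) vs O (period 2, group 16): the stated order contradicts the simple trend.
The exception is (C): pairing an electron in O's 2p⁴ costs repulsion energy, so O ionizes more easily than half-filled N (2p³).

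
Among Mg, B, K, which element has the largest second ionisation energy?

Consider each +1 ion: Mg⁺ still has 1 valence electron; B⁺ still has 2 valence electrons; K⁺ is the bare [Ar] core.
Pulling an electron out of a noble-gas core costs far more than removing a remaining valence electron, so K sits at the high end of IE_2.
Valence configurations: Mg⁺ [Ne]3s¹, B⁺ [He]2s².
Tabulated IE_2 (kJ/mol): Mg 1451, B 2427, K 3052.
Hence IE_2: Mg < B < K.

K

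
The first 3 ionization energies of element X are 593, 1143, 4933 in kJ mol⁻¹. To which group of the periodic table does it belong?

Group 2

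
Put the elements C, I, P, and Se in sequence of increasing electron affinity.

P, C, Se, I

C is in period 2, group 14; P is in period 3, group 15; Se is in period 4, group 16; I is in period 5, group 17.
Adding an electron releases more energy for atoms nearer the top right (short of the noble gases).
A diagonal step moves right (one effect) and down (the opposite effect) at once.
C > P: the two effects oppose for this pair; the down-group effect wins (122 vs 72 kJ/mol).
Se > C: the two effects oppose for this pair; the across-period effect wins (195 vs 122 kJ/mol).
I > Se: the two effects oppose for this pair; the across-period effect wins (295 vs 195 kJ/mol).
For reference (kJ/mol): C 122, P 72, Se 195, I 295.
So from lowest to highest: P < C < Se < I.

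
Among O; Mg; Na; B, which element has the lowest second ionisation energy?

After 1 electron has been removed, what remains? O⁺ still has 5 valence electrons; Mg⁺ still has 1 valence electron; Na⁺ is the bare [Ne] core; B⁺ still has 2 valence electrons.
Core electrons are held far more tightly than valence electrons, so Na tops the IE_2 order.
Valence configurations: O⁺ [He]2s²2p³, Mg⁺ [Ne]3s¹, B⁺ [He]2s².
The numbers (kJ/mol): O 3388, Mg 1451, Na 4562, B 2427.
So the second ionization energies run Mg < B < O < Na.

Mg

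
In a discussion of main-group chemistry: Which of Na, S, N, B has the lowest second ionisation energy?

After 1 electron has been removed, what remains? Na⁺ is the bare [Ne] core; S⁺ still has 5 valence electrons; N⁺ still has 4 valence electrons; B⁺ still has 2 valence electrons.
Breaking into a closed-shell core is much more expensive than removing a leftover valence electron — Na has the largest IE_2 here.
Valence configurations: S⁺ [Ne]3s²3p³, N⁺ [He]2s²2p², B⁺ [He]2s².
Tabulated IE_2 (kJ/mol): Na 4562, S 2252, N 2856, B 2427.
Putting it together, IE_2: S < B < N < Na.

S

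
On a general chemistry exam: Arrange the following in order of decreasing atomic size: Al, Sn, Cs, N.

N is in period 2, group 15; Al is in period 3, group 13; Sn is in period 5, group 14; Cs is in period 6, group 1.
Radius decreases left→right (rising Z_eff, same n) and increases top→bottom (higher n).
These span different periods and groups, so the two trends combine.
Al > N: relative to N, both the across-period and down-group shifts push Al's atomic radius up.
Sn > Al: period and group pull opposite ways; the down-group shift dominates (140 vs 126 pm).
Cs > Sn: relative to Sn, both the across-period and down-group shifts push Cs's atomic radius up.
Tabulated atomic radius (pm): N 71, Al 126, Sn 140, Cs 232.
So from largest to smallest: Cs > Sn > Al > N.

Cs > Sn > Al > N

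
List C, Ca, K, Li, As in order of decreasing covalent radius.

Radius decreases left→right (rising Z_eff, same n) and increases top→bottom (higher n).
Neither a single period nor a single group — weigh both effects.
As > C: the two effects oppose for this pair; the down-group effect wins (121 vs 75 pm).
Li > As: period and group pull opposite ways; the across-period shift dominates (133 vs 121 pm).
Ca > Li: period and group pull opposite ways; the down-group shift dominates (171 vs 133 pm).
K > Ca: K lies to the left of Ca in period 4, so the across-period effect alone puts K larger.
Tabulated atomic radius (pm): Li 133, C 75, K 196, Ca 171, As 121.
So from largest to smallest: K > Ca > Li > As > C.

K > Ca > Li > As > C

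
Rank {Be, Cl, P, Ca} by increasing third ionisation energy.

After 2 electrons have been removed, what remains? Be²⁺ is the bare [He] core; Cl²⁺ still has 5 valence electrons; P²⁺ still has 3 valence electrons; Ca²⁺ is the bare [Ar] core.
Breaking into a closed-shell core is much more expensive than removing a leftover valence electron — Ca and Be have the largest IE_3 here.
Valence configurations: Cl²⁺ [Ne]3s²3p³, P²⁺ [Ne]3s²3p¹.
Tabulated IE_3 (kJ/mol): Be 14849, Cl 3822, P 2914, Ca 4912.
So the third ionization energies run P < Cl < Ca < Be.

P < Cl < Ca < Be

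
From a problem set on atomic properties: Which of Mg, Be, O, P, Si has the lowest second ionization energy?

IE_2 is the cost of taking one more electron from the +1 cation: Mg⁺ still has 1 valence electron; Be⁺ still has 1 valence electron; O⁺ still has 5 valence electrons; P⁺ still has 4 valence electrons; Si⁺ still has 3 valence electrons.
All are still removing valence electrons, so compare the +1 ions as you would atoms: IE_2 generally rises across a period (higher Z_eff) and falls down a group (larger shell), subject to the usual subshell exceptions.
Valence configurations: Mg⁺ [Ne]3s¹, Be⁺ [He]2s¹, O⁺ [He]2s²2p³, P⁺ [Ne]3s²3p², Si⁺ [Ne]3s²3p¹.
Tabulated IE_2 (kJ/mol): Mg 1451, Be 1757, O 3388, P 1907, Si 1577.
So the second ionization energies run Mg < Si < Be < P < O.

Mg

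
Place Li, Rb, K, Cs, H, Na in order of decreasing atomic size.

H is in period 1, group 1; Li is in period 2, group 1; Na is in period 3, group 1; K is in period 4, group 1; Rb is in period 5, group 1; Cs is in period 6, group 1.
Atomic radius shrinks across a period as nuclear charge pulls the same shell inward, and grows down a group as new shells are added.
All are in group 1, so atomic radius increases down the group.
So from largest to smallest: Cs > Rb > K > Na > Li > H.

Cs > Rb > K > Na > Li > H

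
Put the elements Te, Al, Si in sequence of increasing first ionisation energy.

Al is in period 3, group 13; Si is in period 3, group 14; Te is in period 5, group 16.
Removing the outermost electron gets harder across a period and easier down a group.
Here both period and group differ, so the two effects have to be weighed against each other.
Si > Al: both are in period 3; the period trend gives Si the larger value.
Te > Si: the two effects oppose for this pair; the across-period effect wins (869 vs 786 kJ/mol).
Tabulated first ionization energy (kJ/mol): Al 578, Si 786, Te 869.
So from lowest to highest: Al < Si < Te.

Al < Si < Te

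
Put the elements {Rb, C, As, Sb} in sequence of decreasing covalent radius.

Rb > Sb > As > C

C is in period 2, group 14; As is in period 4, group 15; Rb is in period 5, group 1; Sb is in period 5, group 15.
Radius decreases left→right (rising Z_eff, same n) and increases top→bottom (higher n).
These span different periods and groups, so the two trends combine.
As > C: the two effects oppose for this pair; the down-group effect wins (121 vs 75 pm).
Sb > As: Sb sits below As in group 15, so the down-group effect alone puts Sb larger.
Rb > Sb: Rb lies to the left of Sb in period 5, so the across-period effect alone puts Rb larger.
For reference (pm): C 75, As 121, Rb 210, Sb 140.
So from largest to smallest: Rb > Sb > As > C.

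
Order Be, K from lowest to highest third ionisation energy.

K < Be

Consider each +2 ion: Be²⁺ is the bare [He] core; K²⁺ is already 1 electron into the core.
All of these are removing an electron from a noble-gas core or deeper; the smaller core (lower principal quantum number) is held far more tightly, and within a period the higher nuclear charge binds the same core more tightly.
Tabulated IE_3 (kJ/mol): Be 14849, K 4420.
Overall IE_3 order: K < Be.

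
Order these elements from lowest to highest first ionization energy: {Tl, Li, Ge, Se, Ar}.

Li, Tl, Ge, Se, Ar

Li is in period 2, group 1; Ar is in period 3, group 18; Ge is in period 4, group 14; Se is in period 4, group 16; Tl is in period 6, group 13.
First ionization energy rises across a period (greater Z_eff holds electrons more tightly) and falls down a group (valence electrons are farther from the nucleus).
Neither a single period nor a single group — weigh both effects.
Tl > Li: period and group pull opposite ways; the across-period shift dominates (589 vs 520 kJ/mol).
Ge > Tl: both effects reinforce here, so Ge is clearly the higher of the two.
Se > Ge: Se lies to the right of Ge in period 4, so the across-period effect alone puts Se higher.
Ar > Se: both effects reinforce here, so Ar is clearly the higher of the two.
For reference (kJ/mol): Li 520, Ar 1521, Ge 762, Se 941, Tl 589.
So from lowest to highest: Li < Tl < Ge < Se < Ar.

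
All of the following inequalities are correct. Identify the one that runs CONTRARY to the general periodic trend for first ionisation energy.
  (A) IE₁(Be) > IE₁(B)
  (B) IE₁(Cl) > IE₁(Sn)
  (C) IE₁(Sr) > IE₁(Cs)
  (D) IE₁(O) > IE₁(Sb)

(A)

The general trend: first ionisation energy increases across a period and decreases down a group.
(A) Be (period 2, group 2) vs B (period 2, group 13): the stated order contradicts the simple trend.
(B) Cl (period 3, group 17) vs Sn (period 5, group 14): the stated order agrees with the simple trend.
(C) Sr (period 5, group 2) vs Cs (period 6, group 1): the stated order agrees with the simple trend.
(D) O (period 2, group 16) vs Sb (period 5, group 15): the stated order agrees with the simple trend.
The exception is (A): removing B's lone 2p electron is easier than breaking Be's filled 2s².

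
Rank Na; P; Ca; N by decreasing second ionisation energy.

Na > N > P > Ca

Consider each +1 ion: Na⁺ is the bare [Ne] core; P⁺ still has 4 valence electrons; Ca⁺ still has 1 valence electron; N⁺ still has 4 valence electrons.
Pulling an electron out of a noble-gas core costs far more than removing a remaining valence electron, so Na sits at the high end of IE_2.
Valence configurations: P⁺ [Ne]3s²3p², Ca⁺ [Ar]4s¹, N⁺ [He]2s²2p².
The numbers (kJ/mol): Na 4562, P 1907, Ca 1145, N 2856.
Hence IE_2: Ca < P < N < Na.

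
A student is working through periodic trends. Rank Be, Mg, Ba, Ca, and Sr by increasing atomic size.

Be < Mg < Ca < Sr < Ba

Be is in period 2, group 2; Mg is in period 3, group 2; Ca is in period 4, group 2; Sr is in period 5, group 2; Ba is in period 6, group 2.
Radius decreases left→right (rising Z_eff, same n) and increases top→bottom (higher n).
All are in group 2, so atomic radius increases down the group.
So from smallest to largest: Be < Mg < Ca < Sr < Ba.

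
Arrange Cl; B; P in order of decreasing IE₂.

After 1 electron has been removed, what remains? Cl⁺ still has 6 valence electrons; B⁺ still has 2 valence electrons; P⁺ still has 4 valence electrons.
All are still removing valence electrons, so compare the +1 ions as you would atoms: IE_2 generally rises across a period (higher Z_eff) and falls down a group (larger shell), subject to the usual subshell exceptions.
Valence configurations: Cl⁺ [Ne]3s²3p⁴, B⁺ [He]2s², P⁺ [Ne]3s²3p².
Approximate IE_2 values (kJ/mol): Cl 2298, B 2427, P 1907.
Overall IE_2 order: P < Cl < B.

B > Cl > P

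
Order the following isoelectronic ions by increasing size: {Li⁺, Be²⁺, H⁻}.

Be²⁺ < Li⁺ < H⁻

All of these have 2 electrons, so size is governed by nuclear charge alone: the more protons, the stronger the pull on the same electron cloud, and the smaller the ion.
Nuclear charges: Be²⁺ (Z=4), Li⁺ (Z=3), H⁻ (Z=1).
Smallest to largest: Be²⁺ < Li⁺ < H⁻.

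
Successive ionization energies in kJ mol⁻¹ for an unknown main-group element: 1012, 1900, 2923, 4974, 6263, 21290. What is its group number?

Group 15

Look for the largest jump between consecutive ionization energies: IE6/IE5 ≈ 3.4, far larger than any earlier ratio.
That jump marks the point where a core electron is being removed. So the atom has 5 valence electrons.
A main-group element with 5 valence electrons is in group 15.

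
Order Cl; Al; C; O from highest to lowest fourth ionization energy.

Al > O > C > Cl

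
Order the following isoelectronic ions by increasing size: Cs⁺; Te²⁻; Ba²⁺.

Ba²⁺, Cs⁺, Te²⁻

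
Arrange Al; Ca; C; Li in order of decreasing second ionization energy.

IE_2 is the cost of taking one more electron from the +1 cation: Al⁺ still has 2 valence electrons; Ca⁺ still has 1 valence electron; C⁺ still has 3 valence electrons; Li⁺ is the bare [He] core.
Core electrons are held far more tightly than valence electrons, so Li tops the IE_2 order.
Valence configurations: Al⁺ [Ne]3s², Ca⁺ [Ar]4s¹, C⁺ [He]2s²2p¹.
Approximate IE_2 values (kJ/mol): Al 1817, Ca 1145, C 2353, Li 7298.
Overall IE_2 order: Ca < Al < C < Li.

Li, C, Al, Ca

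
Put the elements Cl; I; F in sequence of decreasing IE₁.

F > Cl > I

F is in period 2, group 17; Cl is in period 3, group 17; I is in period 5, group 17.
IE₁ increases left→right with effective nuclear charge and decreases top→bottom as the valence shell moves farther out.
All are in group 17, so first ionization energy increases up the group.
So from highest to lowest: F > Cl > I.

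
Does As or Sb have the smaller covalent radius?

As

As is in period 4, group 15; Sb is in period 5, group 15.
Across a period the added protons contract the valence shell; down a group each new principal shell makes the atom larger.
All are in group 15, so atomic radius increases down the group.
So As has the smaller covalent radius (As < Sb).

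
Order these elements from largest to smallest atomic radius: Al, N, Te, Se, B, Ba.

Ba > Te > Al > Se > B > N

B is in period 2, group 13; N is in period 2, group 15; Al is in period 3, group 13; Se is in period 4, group 16; Te is in period 5, group 16; Ba is in period 6, group 2.
Moving right in a period, electrons are added to the same shell under a stronger nuclear pull, so atoms get smaller; moving down, a new shell is opened and atoms get larger.
Neither a single period nor a single group — weigh both effects.
B > N: B lies to the left of N in period 2, so the across-period effect alone puts B larger.
Se > B: the two effects oppose for this pair; the down-group effect wins (116 vs 85 pm).
Al > Se: period and group pull opposite ways; the across-period shift dominates (126 vs 116 pm).
Te > Al: the two effects oppose for this pair; the down-group effect wins (136 vs 126 pm).
Ba > Te: relative to Te, both the across-period and down-group shifts push Ba's atomic radius up.
Approximate values (pm): B 85, N 71, Al 126, Se 116, Te 136, Ba 196.
So from largest to smallest: Ba > Te > Al > Se > B > N.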